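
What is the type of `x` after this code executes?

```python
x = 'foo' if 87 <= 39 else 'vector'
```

Both branches of conditional are str

str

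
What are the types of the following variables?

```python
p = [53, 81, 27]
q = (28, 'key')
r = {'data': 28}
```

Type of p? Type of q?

p is assigned a list literal (square brackets); q is assigned a tuple (parenthesized, comma-separated values)

list, tuple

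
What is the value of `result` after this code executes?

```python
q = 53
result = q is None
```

q = 53; result = False

False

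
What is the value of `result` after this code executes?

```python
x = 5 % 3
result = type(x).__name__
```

x is int; result = 'int'

'int'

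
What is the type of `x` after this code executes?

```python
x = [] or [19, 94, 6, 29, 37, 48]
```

'or' returns first truthy value (list)

list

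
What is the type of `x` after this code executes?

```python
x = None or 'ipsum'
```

'or' with None returns the other truthy value (str)

str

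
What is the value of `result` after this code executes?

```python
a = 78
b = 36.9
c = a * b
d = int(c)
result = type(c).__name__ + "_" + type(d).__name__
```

a is int; b is float; c is float; d is int; result = 'float_int'

'float_int'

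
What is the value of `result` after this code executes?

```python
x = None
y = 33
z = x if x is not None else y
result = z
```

x = None; y = 33; z = 33; result = 33

33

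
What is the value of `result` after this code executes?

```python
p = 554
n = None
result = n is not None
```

p = 554; n = None; result = False

False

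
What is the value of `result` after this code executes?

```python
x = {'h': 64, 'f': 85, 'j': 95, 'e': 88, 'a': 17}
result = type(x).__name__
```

x is dict; result = 'dict'

'dict'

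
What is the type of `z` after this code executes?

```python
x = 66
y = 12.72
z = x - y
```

int - float = float

float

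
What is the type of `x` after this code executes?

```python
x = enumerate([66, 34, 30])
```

enumerate() returns an enumerate object

enumerate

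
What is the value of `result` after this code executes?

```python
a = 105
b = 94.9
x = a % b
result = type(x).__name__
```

a is int; b is float; x is float; result = 'float'

'float'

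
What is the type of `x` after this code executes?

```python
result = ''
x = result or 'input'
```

'or' returns first truthy value (str)

str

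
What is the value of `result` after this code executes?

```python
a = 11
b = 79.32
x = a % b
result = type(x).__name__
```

a is int; b is float; x is float; result = 'float'

'float'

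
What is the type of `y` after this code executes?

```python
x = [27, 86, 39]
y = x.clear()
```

list.clear() returns None

NoneType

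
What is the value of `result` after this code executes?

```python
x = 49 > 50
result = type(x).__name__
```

x is bool; result = 'bool'

'bool'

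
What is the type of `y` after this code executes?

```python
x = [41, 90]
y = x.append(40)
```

list.append() returns None (mutates in place)

NoneType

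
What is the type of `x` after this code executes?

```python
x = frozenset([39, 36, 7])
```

frozenset() returns frozenset

frozenset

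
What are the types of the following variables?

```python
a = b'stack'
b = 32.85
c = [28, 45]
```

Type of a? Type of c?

a is assigned a bytes literal (b'...' prefix); c is assigned a list literal (square brackets)

bytes, list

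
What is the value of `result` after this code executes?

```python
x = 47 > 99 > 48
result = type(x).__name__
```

x is bool; result = 'bool'

'bool'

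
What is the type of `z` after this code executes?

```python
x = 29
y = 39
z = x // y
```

int // int = int

int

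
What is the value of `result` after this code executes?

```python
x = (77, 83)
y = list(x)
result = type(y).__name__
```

x is tuple; y is list; result = 'list'

'list'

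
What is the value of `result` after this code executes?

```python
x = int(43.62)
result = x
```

x = 43; result = 43

43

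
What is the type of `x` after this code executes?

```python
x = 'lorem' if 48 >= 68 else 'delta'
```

Both branches of conditional are str

str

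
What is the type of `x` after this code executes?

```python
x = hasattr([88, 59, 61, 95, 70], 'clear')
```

hasattr() returns bool

bool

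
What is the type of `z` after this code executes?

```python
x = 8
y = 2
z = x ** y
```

positive int ** positive int = int

int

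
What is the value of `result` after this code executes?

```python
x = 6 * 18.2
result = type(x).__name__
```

x is float; result = 'float'

'float'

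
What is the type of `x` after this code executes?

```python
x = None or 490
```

'or' with None returns the other truthy value

int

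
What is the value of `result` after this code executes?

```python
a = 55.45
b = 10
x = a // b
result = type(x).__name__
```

a is float; b is int; x is float; result = 'float'

'float'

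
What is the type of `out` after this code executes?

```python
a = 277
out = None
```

None has type NoneType

NoneType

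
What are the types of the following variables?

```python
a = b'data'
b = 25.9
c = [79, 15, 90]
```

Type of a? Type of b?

a is assigned a bytes literal (b'...' prefix); b is assigned a number with a decimal point, so it is a float

bytes, float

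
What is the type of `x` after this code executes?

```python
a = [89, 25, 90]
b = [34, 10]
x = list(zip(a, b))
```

list(zip()) returns a list of tuples

list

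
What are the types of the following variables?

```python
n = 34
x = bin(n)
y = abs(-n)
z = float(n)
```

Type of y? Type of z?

abs() of int returns int; float() returns float

int, float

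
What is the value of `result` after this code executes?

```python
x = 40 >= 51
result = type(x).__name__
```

x is bool; result = 'bool'

'bool'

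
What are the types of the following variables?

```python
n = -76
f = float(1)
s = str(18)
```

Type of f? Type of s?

f is assigned the result of calling float(), which returns a float; s is assigned the result of calling str(), which returns a str

float, str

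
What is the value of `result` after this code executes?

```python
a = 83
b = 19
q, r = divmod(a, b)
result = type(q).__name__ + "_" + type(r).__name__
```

a is int; b is int; q is int; r is int; result = 'int_int'

'int_int'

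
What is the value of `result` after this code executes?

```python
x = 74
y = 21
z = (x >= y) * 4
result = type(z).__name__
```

x is int; y is int; z is int; result = 'int'

'int'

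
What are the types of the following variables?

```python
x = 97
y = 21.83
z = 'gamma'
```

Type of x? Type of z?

x is assigned a bare integer (no decimal point), so it is an int; z is assigned a quoted string literal, so it is a str

int, str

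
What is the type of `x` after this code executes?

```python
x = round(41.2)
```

round() with no decimal places returns int

int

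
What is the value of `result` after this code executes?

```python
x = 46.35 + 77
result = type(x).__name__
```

x is float; result = 'float'

'float'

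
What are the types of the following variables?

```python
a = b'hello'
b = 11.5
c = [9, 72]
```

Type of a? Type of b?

a is assigned a bytes literal (b'...' prefix); b is assigned a number with a decimal point, so it is a float

bytes, float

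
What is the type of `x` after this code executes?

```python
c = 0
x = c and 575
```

'and' returns first falsy value (0 is int)

int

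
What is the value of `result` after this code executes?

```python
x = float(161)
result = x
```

x = 161.0; result = 161.0

161.0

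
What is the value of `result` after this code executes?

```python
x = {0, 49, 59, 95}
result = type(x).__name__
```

x is set; result = 'set'

'set'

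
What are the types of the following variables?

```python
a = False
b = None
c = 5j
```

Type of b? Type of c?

b is assigned None, whose type is NoneType; c is assigned 5j, an imaginary literal (j suffix), which has type complex

NoneType, complex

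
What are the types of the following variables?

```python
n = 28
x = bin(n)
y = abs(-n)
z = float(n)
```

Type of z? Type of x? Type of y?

float() returns float; bin() returns str; abs() of int returns int

float, str, int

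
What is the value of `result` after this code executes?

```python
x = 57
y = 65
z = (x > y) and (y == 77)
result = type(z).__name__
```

x is int; y is int; z is bool; result = 'bool'

'bool'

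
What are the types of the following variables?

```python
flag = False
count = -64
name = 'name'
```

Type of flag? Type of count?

flag is assigned the constant False, which has type bool; count is assigned a bare integer (no decimal point), so it is an int

bool, int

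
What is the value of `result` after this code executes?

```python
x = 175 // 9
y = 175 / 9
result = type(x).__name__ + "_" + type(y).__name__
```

x is int; y is float; result = 'int_float'

'int_float'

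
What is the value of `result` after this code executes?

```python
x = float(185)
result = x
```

x = 185.0; result = 185.0

185.0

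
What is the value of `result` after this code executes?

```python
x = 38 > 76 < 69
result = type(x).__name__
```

x is bool; result = 'bool'

'bool'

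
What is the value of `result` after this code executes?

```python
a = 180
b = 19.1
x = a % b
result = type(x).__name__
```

a is int; b is float; x is float; result = 'float'

'float'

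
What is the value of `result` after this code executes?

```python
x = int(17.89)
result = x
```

x = 17; result = 17

17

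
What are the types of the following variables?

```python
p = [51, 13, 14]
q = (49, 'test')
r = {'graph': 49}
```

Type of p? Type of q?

p is assigned a list literal (square brackets); q is assigned a tuple (parenthesized, comma-separated values)

list, tuple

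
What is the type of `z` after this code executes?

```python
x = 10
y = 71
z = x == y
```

Equality comparison returns bool

bool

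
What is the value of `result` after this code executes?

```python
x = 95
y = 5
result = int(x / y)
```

x = 95; y = 5; result = 19

19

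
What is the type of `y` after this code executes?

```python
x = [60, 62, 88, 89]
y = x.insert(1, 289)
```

list.insert() returns None

NoneType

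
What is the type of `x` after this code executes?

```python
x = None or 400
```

'or' with None returns the other truthy value

int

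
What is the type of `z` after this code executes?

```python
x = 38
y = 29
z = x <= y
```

Comparison returns bool

bool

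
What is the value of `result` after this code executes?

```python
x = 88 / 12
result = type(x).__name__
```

x is float; result = 'float'

'float'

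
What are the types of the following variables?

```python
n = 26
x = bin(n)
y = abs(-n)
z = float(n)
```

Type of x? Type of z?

bin() returns str; float() returns float

str, float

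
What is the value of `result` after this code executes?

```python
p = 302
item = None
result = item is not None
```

p = 302; item = None; result = False

False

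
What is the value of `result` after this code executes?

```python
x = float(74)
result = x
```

x = 74.0; result = 74.0

74.0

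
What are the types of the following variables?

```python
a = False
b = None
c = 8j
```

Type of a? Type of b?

a is assigned the constant False, which has type bool; b is assigned None, whose type is NoneType

bool, NoneType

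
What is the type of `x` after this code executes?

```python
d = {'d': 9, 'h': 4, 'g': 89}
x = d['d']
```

Accessing dict[str, int] with str key returns int

int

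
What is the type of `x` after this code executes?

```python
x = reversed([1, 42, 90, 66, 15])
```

reversed() on a list returns list_reverseiterator

list_reverseiterator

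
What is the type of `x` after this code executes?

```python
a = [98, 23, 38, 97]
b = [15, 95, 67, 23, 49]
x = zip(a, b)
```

zip() returns a zip object

zip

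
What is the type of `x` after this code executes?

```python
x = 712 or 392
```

'or' returns first truthy value (int)

int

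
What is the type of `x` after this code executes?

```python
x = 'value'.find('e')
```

str.find() returns int index

int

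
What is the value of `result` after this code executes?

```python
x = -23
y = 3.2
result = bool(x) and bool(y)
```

x = -23; y = 3.2; result = True

True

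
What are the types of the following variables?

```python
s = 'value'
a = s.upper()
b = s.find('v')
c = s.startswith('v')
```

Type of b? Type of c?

find() returns int; startswith() returns bool

int, bool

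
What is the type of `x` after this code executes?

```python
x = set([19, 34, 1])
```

set() constructor returns set

set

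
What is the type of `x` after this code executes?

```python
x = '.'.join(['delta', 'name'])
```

str.join() returns str

str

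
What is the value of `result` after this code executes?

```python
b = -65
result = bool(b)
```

b = -65; result = True

True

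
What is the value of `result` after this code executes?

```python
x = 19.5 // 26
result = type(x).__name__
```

x is float; result = 'float'

'float'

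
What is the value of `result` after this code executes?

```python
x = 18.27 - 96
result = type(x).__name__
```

x is float; result = 'float'

'float'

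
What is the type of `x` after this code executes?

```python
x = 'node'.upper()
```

str.upper() returns str

str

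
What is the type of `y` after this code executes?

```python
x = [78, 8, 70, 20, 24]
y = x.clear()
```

list.clear() returns None

NoneType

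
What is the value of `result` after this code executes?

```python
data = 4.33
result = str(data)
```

data = 4.33; result = '4.33'

'4.33'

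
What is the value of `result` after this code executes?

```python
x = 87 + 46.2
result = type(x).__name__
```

x is float; result = 'float'

'float'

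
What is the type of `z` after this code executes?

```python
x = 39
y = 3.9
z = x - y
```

int - float = float

float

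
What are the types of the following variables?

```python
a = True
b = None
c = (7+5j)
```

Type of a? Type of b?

a is assigned the constant True, which has type bool; b is assigned None, whose type is NoneType

bool, NoneType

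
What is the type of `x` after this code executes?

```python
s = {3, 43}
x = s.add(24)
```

set.add() returns None (mutates in place)

NoneType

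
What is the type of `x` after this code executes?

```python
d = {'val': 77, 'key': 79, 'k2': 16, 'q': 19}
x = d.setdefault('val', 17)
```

dict.setdefault() returns the (existing or default) value

int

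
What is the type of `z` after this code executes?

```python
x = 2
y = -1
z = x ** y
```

int ** negative = float

float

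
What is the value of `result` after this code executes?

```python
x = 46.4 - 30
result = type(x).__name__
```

x is float; result = 'float'

'float'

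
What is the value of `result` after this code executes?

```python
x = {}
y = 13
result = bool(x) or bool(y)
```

x = {}; y = 13; result = True

True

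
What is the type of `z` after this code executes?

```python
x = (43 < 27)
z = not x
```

'not' returns bool

bool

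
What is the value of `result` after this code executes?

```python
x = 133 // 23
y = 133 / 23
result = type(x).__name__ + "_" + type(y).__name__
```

x is int; y is float; result = 'int_float'

'int_float'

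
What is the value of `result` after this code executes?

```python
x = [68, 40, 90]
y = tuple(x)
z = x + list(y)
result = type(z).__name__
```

x is list; y is tuple; z is list; result = 'list'

'list'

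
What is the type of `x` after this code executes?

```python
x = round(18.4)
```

round() with no decimal places returns int

int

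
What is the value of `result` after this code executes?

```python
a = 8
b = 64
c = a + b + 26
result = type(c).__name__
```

a is int; b is int; c is int; result = 'int'

'int'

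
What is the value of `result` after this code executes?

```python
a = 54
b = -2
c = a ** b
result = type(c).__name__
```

a is int; b is int; c is float; result = 'float'

'float'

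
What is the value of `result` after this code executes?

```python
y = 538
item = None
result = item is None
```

y = 538; item = None; result = True

True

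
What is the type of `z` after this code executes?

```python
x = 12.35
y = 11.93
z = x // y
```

float // float = float

float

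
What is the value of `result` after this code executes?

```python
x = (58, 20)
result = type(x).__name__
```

x is tuple; result = 'tuple'

'tuple'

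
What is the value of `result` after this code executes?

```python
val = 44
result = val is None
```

val = 44; result = False

False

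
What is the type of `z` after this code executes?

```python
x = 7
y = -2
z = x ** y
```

int ** negative = float

float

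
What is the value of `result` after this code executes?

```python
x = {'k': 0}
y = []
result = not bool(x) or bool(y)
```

x = {'k': 0}; y = []; result = False

False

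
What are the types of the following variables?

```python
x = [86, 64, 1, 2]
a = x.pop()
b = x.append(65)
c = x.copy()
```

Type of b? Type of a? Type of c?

append() returns None; pop() returns element; copy() returns list

NoneType, int, list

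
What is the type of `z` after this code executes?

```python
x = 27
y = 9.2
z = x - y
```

int - float = float

float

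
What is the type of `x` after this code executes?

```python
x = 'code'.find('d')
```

str.find() returns int index

int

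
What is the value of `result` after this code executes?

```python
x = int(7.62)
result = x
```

x = 7; result = 7

7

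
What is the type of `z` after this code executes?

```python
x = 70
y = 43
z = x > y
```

Comparison returns bool

bool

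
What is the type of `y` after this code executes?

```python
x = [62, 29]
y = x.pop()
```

list.pop() returns the popped element

int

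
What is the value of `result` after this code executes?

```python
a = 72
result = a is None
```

a = 72; result = False

False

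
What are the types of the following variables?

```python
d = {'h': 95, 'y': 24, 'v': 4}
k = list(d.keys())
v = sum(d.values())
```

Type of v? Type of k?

sum of ints is int; list() converts to list

int, list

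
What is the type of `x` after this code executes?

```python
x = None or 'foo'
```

'or' with None returns the other truthy value (str)

str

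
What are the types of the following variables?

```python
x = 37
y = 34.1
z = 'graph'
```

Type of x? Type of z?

x is assigned a bare integer (no decimal point), so it is an int; z is assigned a quoted string literal, so it is a str

int, str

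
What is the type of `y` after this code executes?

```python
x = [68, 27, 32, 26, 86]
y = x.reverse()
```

list.reverse() returns None

NoneType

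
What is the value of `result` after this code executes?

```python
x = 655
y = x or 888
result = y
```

x = 655; y = 655; result = 655

655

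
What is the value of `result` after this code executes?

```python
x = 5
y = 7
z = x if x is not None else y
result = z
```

x = 5; y = 7; z = 5; result = 5

5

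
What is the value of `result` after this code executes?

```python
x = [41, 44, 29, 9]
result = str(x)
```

x = [41, 44, 29, 9]; result = '[41, 44, 29, 9]'

'[41, 44, 29, 9]'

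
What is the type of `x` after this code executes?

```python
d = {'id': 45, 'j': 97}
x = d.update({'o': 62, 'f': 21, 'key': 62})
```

dict.update() returns None

NoneType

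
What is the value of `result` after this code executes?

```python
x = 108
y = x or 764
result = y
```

x = 108; y = 108; result = 108

108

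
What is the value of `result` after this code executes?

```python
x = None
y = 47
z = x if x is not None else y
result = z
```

x = None; y = 47; z = 47; result = 47

47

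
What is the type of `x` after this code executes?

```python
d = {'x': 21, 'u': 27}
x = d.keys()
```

.keys() returns dict_keys view

dict_keys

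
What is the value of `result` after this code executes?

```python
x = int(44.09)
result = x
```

x = 44; result = 44

44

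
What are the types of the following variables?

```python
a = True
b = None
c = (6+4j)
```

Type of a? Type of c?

a is assigned the constant True, which has type bool; c is assigned (6+4j), an int plus an imaginary literal (j suffix), which evaluates to complex

bool, complex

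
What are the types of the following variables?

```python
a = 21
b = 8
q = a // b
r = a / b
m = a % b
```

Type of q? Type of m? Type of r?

// returns int; % of ints returns int; / returns float

int, int, float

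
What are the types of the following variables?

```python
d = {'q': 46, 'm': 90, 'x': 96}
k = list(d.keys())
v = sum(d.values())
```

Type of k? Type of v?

list() converts to list; sum of ints is int

list, int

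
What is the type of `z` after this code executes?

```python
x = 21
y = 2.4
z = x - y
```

int - float = float

float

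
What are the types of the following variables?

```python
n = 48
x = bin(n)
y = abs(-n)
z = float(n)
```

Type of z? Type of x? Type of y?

float() returns float; bin() returns str; abs() of int returns int

float, str, int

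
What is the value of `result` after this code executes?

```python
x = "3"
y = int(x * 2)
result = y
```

x = '3'; y = 33; result = 33

33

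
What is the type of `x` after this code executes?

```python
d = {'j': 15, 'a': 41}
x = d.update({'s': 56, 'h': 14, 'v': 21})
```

dict.update() returns None

NoneType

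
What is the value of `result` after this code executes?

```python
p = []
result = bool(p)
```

p = []; result = False

False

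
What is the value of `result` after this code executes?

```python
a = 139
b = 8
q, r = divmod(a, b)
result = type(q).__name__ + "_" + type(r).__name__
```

a is int; b is int; q is int; r is int; result = 'int_int'

'int_int'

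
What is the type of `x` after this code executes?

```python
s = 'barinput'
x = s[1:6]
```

Slicing a str returns str

str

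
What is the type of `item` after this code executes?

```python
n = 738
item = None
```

None has type NoneType

NoneType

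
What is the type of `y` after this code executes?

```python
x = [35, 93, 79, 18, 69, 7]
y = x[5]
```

Indexing list[int] returns int

int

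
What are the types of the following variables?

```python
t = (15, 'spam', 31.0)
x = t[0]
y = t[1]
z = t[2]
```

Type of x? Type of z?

tuple[0] is int; tuple[2] is float

int, float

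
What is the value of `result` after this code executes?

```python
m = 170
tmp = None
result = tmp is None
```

m = 170; tmp = None; result = True

True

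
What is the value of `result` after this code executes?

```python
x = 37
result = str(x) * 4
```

x = 37; result = '37373737'

'37373737'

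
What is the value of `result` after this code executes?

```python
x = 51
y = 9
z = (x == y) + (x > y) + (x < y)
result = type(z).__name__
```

x is int; y is int; z is int; result = 'int'

'int'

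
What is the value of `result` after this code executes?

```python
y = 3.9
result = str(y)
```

y = 3.9; result = '3.9'

'3.9'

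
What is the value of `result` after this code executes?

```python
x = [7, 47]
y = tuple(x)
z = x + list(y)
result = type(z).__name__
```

x is list; y is tuple; z is list; result = 'list'

'list'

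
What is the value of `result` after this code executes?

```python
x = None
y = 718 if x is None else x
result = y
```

x = None; y = 718; result = 718

718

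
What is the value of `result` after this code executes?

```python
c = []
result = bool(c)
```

c = []; result = False

False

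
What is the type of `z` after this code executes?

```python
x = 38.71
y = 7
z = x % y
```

float % int = float

float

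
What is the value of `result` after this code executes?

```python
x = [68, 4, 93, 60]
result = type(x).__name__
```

x is list; result = 'list'

'list'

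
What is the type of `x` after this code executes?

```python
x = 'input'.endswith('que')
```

str.endswith() returns bool

bool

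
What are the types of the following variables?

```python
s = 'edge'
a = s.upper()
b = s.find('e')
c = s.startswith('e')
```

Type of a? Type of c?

upper() returns str; startswith() returns bool

str, bool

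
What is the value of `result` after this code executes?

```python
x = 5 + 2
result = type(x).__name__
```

x is int; result = 'int'

'int'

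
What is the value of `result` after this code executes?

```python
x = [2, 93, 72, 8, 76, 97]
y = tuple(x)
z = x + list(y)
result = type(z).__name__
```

x is list; y is tuple; z is list; result = 'list'

'list'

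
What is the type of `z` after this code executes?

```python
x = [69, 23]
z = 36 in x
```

'in' operator returns bool

bool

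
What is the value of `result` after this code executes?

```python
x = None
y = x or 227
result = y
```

x = None; y = 227; result = 227

227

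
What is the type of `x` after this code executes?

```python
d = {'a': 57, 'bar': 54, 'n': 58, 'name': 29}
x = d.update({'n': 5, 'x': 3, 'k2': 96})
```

dict.update() returns None

NoneType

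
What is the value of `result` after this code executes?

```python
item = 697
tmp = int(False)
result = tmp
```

item = 697; tmp = 0; result = 0

0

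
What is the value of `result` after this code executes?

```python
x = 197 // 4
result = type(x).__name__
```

x is int; result = 'int'

'int'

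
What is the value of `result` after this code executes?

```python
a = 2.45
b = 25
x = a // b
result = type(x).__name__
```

a is float; b is int; x is float; result = 'float'

'float'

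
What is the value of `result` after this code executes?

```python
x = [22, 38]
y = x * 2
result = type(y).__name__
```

x is list; y is list; result = 'list'

'list'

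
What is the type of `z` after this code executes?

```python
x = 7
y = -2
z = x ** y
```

int ** negative = float

float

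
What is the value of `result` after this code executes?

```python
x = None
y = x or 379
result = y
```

x = None; y = 379; result = 379

379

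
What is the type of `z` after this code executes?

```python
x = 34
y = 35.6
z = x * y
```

int * float = float

float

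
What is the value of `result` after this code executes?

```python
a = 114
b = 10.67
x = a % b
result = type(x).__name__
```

a is int; b is float; x is float; result = 'float'

'float'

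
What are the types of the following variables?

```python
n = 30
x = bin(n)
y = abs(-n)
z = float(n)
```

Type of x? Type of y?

bin() returns str; abs() of int returns int

str, int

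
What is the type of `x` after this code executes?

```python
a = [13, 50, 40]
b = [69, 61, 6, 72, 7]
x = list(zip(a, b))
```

list(zip()) returns a list of tuples

list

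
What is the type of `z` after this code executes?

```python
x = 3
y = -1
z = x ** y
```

int ** negative = float

float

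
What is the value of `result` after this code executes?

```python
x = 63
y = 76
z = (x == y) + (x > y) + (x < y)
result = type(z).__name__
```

x is int; y is int; z is int; result = 'int'

'int'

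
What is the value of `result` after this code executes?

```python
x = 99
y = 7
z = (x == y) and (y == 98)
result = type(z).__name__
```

x is int; y is int; z is bool; result = 'bool'

'bool'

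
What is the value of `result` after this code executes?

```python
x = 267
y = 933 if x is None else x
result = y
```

x = 267; y = 267; result = 267

267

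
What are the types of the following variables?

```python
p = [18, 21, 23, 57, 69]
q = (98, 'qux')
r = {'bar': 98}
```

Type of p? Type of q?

p is assigned a list literal (square brackets); q is assigned a tuple (parenthesized, comma-separated values)

list, tuple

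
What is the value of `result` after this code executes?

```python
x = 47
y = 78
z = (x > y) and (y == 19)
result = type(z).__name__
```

x is int; y is int; z is bool; result = 'bool'

'bool'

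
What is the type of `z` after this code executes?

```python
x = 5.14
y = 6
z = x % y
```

float % int = float

float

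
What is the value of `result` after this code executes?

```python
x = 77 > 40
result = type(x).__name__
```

x is bool; result = 'bool'

'bool'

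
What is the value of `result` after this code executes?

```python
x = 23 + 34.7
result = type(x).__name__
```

x is float; result = 'float'

'float'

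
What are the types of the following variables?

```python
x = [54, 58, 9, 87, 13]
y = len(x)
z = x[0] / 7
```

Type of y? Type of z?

len() returns int; int / int = float

int, float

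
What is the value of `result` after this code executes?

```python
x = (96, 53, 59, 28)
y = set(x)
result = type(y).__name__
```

x is tuple; y is set; result = 'set'

'set'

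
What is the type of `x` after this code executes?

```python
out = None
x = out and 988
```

'and' returns first falsy value (None)

NoneType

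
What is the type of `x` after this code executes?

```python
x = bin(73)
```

bin() returns str representation

str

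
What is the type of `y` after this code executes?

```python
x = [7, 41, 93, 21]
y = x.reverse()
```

list.reverse() returns None

NoneType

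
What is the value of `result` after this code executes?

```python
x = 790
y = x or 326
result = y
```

x = 790; y = 790; result = 790

790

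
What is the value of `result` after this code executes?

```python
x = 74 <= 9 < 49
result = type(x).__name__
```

x is bool; result = 'bool'

'bool'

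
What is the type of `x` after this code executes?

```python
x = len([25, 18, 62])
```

len() always returns int

int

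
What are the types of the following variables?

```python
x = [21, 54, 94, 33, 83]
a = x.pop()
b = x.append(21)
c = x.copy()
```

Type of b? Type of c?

append() returns None; copy() returns list

NoneType, list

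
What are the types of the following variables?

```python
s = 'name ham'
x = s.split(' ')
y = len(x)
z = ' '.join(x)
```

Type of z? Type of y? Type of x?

str.join() returns str; len() returns int; str.split() returns list

str, int, list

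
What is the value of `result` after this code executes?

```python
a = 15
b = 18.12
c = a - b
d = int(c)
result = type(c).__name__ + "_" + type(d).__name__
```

a is int; b is float; c is float; d is int; result = 'float_int'

'float_int'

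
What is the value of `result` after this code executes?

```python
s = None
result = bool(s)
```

s = None; result = False

False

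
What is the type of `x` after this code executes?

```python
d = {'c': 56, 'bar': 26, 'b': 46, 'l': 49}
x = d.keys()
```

.keys() returns dict_keys view

dict_keys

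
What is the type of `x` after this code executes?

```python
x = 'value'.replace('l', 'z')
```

str.replace() returns str

str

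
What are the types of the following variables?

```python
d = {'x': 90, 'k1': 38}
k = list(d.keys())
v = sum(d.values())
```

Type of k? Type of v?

list() converts to list; sum of ints is int

list, int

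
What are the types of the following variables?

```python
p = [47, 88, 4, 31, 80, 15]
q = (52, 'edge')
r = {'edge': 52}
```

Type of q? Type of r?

q is assigned a tuple (parenthesized, comma-separated values); r is assigned a dict literal ({key: value})

tuple, dict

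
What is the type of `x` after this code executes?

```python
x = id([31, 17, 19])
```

id() returns int

int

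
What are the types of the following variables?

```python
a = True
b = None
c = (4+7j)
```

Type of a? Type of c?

a is assigned the constant True, which has type bool; c is assigned (4+7j), an int plus an imaginary literal (j suffix), which evaluates to complex

bool, complex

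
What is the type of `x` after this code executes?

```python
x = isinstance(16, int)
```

isinstance() returns bool

bool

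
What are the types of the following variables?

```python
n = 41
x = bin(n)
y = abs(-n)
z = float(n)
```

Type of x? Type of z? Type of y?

bin() returns str; float() returns float; abs() of int returns int

str, float, int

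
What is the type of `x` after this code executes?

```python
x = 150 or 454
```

'or' returns first truthy value (int)

int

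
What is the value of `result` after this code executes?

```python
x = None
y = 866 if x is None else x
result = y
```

x = None; y = 866; result = 866

866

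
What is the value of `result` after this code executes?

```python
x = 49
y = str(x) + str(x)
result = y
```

x = 49; y = '4949'; result = '4949'

'4949'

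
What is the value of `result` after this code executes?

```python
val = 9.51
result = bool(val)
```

val = 9.51; result = True

True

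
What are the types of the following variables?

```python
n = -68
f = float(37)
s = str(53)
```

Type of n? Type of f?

n is assigned a bare integer (no decimal point), so it is an int; f is assigned the result of calling float(), which returns a float

int, float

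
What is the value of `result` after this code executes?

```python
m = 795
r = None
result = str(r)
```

m = 795; r = None; result = 'None'

'None'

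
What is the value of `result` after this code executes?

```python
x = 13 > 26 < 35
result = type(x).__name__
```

x is bool; result = 'bool'

'bool'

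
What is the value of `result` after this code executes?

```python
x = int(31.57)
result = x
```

x = 31; result = 31

31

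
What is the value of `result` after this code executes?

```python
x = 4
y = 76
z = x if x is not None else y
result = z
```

x = 4; y = 76; z = 4; result = 4

4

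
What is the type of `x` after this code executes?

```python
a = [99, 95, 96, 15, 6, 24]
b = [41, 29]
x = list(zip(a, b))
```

list(zip()) returns a list of tuples

list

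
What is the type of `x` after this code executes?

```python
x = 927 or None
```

'or' returns first truthy value

int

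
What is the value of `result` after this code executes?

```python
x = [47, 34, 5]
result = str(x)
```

x = [47, 34, 5]; result = '[47, 34, 5]'

'[47, 34, 5]'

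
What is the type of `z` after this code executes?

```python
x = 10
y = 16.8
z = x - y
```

int - float = float

float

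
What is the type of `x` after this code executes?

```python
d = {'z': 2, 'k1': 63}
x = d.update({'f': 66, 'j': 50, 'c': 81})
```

dict.update() returns None

NoneType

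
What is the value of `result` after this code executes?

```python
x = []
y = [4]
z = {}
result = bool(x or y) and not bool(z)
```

x = []; y = [4]; z = {}; result = True

True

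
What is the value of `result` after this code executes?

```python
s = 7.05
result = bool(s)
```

s = 7.05; result = True

True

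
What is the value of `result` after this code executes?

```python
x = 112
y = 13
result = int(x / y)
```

x = 112; y = 13; result = 8

8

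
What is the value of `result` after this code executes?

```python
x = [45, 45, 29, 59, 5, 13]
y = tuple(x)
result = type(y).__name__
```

x is list; y is tuple; result = 'tuple'

'tuple'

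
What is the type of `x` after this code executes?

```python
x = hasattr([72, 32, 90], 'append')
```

hasattr() returns bool

bool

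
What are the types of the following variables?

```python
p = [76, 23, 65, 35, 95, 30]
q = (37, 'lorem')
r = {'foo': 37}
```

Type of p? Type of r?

p is assigned a list literal (square brackets); r is assigned a dict literal ({key: value})

list, dict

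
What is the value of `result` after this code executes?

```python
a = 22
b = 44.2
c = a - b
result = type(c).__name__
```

a is int; b is float; c is float; result = 'float'

'float'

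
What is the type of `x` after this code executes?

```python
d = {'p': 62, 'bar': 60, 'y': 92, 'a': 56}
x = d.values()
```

.values() returns dict_values view

dict_values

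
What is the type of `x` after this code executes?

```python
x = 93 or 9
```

'or' returns first truthy value (int)

int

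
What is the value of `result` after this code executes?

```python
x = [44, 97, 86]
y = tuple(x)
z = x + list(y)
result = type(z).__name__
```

x is list; y is tuple; z is list; result = 'list'

'list'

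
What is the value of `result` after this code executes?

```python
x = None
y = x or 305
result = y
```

x = None; y = 305; result = 305

305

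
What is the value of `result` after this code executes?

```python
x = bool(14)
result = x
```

x = True; result = True

True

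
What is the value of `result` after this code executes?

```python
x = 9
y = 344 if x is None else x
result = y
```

x = 9; y = 9; result = 9

9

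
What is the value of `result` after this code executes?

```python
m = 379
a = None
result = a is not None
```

m = 379; a = None; result = False

False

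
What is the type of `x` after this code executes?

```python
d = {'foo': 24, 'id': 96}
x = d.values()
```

.values() returns dict_values view

dict_values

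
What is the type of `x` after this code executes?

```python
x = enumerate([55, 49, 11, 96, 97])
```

enumerate() returns an enumerate object

enumerate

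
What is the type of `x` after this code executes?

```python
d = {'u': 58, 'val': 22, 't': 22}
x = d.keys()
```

.keys() returns dict_keys view

dict_keys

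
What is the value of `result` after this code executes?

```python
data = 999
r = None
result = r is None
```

data = 999; r = None; result = True

True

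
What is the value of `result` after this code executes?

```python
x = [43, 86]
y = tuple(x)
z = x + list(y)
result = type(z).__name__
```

x is list; y is tuple; z is list; result = 'list'

'list'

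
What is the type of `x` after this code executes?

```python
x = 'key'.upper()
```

str.upper() returns str

str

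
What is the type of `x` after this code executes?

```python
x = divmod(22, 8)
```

divmod() returns tuple of (quotient, remainder)

tuple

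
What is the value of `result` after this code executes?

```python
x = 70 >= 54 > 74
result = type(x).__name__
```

x is bool; result = 'bool'

'bool'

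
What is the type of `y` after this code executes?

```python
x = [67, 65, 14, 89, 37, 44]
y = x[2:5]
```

Slicing a list returns a list

list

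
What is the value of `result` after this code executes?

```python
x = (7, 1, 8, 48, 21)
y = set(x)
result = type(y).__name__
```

x is tuple; y is set; result = 'set'

'set'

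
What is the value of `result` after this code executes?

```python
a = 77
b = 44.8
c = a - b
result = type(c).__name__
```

a is int; b is float; c is float; result = 'float'

'float'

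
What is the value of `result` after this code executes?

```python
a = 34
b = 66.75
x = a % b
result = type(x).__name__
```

a is int; b is float; x is float; result = 'float'

'float'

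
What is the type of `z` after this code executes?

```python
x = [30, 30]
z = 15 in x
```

'in' operator returns bool

bool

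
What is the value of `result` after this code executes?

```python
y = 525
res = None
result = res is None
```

y = 525; res = None; result = True

True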